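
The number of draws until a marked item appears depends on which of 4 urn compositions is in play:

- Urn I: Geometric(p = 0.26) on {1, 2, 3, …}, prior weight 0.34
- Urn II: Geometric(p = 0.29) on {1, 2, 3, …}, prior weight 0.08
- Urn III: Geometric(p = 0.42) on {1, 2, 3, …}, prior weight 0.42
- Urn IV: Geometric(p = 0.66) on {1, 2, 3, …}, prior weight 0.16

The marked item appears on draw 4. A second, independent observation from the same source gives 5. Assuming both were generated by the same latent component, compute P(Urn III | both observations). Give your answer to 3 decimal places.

Posterior ∝ prior × likelihood, so P(k | x) ∝ w_k f_k(x); normalise over all components.
Since both observations come from the same component, the likelihood for component k is f_k(x₁)·f_k(x₂).
  p_I = [0.26·(1−0.26)^3 = 0.26·0.405224 = 0.105358] × [0.0779651] = 0.00821427
  p_II = [0.29·(1−0.29)^3 = 0.29·0.357911 = 0.103794] × [0.0736939] = 0.007649
  p_III = [0.42·(1−0.42)^3 = 0.42·0.195112 = 0.081947] × [0.0475293] = 0.00389488
  p_IV = [0.66·(1−0.66)^3 = 0.66·0.039304 = 0.0259406] × [0.00881982] = 0.000228792
Prior × likelihood for each component:
  w_I·p_I = 0.34 × 0.00821427 = 0.00279285
  w_II·p_II = 0.08 × 0.007649 = 0.00061192
  w_III·p_III = 0.42 × 0.00389488 = 0.00163585
  w_IV·p_IV = 0.16 × 0.000228792 = 3.66067e-05
Marginal: 0.00279285 + 0.00061192 + 0.00163585 + 3.66067e-05 = 0.00507723
So the posterior for Urn III is 0.00163585 / 0.00507723 ≈ 0.322.

0.322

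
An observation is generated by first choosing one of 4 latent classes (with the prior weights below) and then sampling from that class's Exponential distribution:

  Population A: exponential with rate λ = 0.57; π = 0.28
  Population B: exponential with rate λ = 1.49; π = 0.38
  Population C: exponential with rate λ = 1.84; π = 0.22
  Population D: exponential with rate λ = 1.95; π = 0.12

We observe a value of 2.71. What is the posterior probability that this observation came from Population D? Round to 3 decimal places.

The responsibility of component k is P(Z=k) f_k(x) divided by Σ_j P(Z=j) f_j(x).
Component likelihoods at x = 2.71:
  f_A = 0.121624
  f_B = 0.0262754
  f_C = 0.0125676
  f_D = 0.00988565
Prior × likelihood for each component:
  P(Z=A)·f_A = 0.28 × 0.121624 = 0.0340548
  P(Z=B)·f_B = 0.38 × 0.0262754 = 0.00998463
  P(Z=C)·f_C = 0.22 × 0.0125676 = 0.00276487
  P(Z=D)·f_D = 0.12 × 0.00988565 = 0.00118628
Normaliser: 0.0340548 + 0.00998463 + 0.00276487 + 0.00118628 = 0.0479906
Responsibility of Population D: 0.00118628 / 0.0479906 ≈ 0.025

0.025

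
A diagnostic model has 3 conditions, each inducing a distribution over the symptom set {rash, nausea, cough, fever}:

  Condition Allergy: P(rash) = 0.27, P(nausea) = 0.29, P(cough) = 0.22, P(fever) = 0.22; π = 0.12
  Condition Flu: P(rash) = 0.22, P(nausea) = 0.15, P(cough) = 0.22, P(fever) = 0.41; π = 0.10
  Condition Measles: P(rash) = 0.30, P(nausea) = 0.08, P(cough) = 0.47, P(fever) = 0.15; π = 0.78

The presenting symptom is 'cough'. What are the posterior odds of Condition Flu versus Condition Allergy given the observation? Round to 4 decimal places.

0.8333

The posterior odds equal the prior odds times the likelihood ratio: (π_i/π_j)·(f_i(x)/f_j(x)).
Categorical probabilities:
  L_Allergy = P(cough | comp) = 0.22
  L_Flu = P(cough | comp) = 0.22
  L_Measles = P(cough | comp) = 0.47
Odds = (0.10/0.12) × (0.22/0.22) = 0.833333 × 1 ≈ 0.8333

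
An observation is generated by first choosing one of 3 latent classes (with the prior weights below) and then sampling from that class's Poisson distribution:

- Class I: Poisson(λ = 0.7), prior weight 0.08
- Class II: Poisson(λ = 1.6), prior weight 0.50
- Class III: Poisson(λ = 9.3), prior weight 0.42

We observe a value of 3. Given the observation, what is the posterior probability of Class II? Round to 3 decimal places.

0.903

By Bayes' theorem, P(k | x) = w_k f_k(x) / Σ_j w_j f_j(x).
Evaluate each component's likelihood at the observed value:
  L_I = e^(−0.7)·0.7^3/3! = 0.0283881
  L_II = e^(−1.6)·1.6^3/3! = 0.137828
  L_III = e^(−9.3)·9.3^3/3! = 0.0122563
Weight by the priors:
  w_I·L_I = 0.08 × 0.0283881 = 0.00227105
  w_II·L_II = 0.50 × 0.137828 = 0.068914
  w_III·L_III = 0.42 × 0.0122563 = 0.00514764
Marginal: 0.00227105 + 0.068914 + 0.00514764 = 0.0763327
So the posterior for Class II is 0.068914 / 0.0763327 ≈ 0.903.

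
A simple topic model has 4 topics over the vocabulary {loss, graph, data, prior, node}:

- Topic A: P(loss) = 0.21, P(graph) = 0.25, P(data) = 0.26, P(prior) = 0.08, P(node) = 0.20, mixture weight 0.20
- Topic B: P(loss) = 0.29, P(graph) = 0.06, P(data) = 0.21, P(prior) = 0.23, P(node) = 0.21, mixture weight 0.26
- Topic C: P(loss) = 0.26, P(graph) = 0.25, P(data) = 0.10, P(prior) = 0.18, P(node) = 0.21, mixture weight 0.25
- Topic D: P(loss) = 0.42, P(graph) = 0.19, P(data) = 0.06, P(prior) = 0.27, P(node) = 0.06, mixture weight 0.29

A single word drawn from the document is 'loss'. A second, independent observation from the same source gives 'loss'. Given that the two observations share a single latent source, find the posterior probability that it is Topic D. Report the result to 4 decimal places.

0.5181

The responsibility of component k is P(Z=k) f_k(x) divided by Σ_j P(Z=j) f_j(x).
Since both observations come from the same component, the likelihood for component k is f_k(x₁)·f_k(x₂).
  p_A = [0.21] × [0.21] = 0.0441
  p_B = [0.29] × [0.29] = 0.0841
  p_C = [0.26] × [0.26] = 0.0676
  p_D = [0.42] × [0.42] = 0.1764
Unnormalised posteriors:
  P(Z=A)·p_A = 0.20 × 0.0441 = 0.00882
  P(Z=B)·p_B = 0.26 × 0.0841 = 0.021866
  P(Z=C)·p_C = 0.25 × 0.0676 = 0.0169
  P(Z=D)·p_D = 0.29 × 0.1764 = 0.051156
Normaliser: 0.00882 + 0.021866 + 0.0169 + 0.051156 = 0.098742
P(Topic D | x₁, x₂) = 0.051156 / 0.098742 ≈ 0.5181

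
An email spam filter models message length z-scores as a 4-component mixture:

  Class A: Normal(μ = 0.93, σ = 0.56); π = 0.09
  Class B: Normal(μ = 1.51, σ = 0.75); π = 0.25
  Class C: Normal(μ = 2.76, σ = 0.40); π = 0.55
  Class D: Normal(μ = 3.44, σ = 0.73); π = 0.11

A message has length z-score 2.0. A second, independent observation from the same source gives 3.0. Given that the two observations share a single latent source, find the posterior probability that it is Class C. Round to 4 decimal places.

0.8637

By Bayes' theorem, P(k | x) = π_k f_k(x) / Σ_j π_j f_j(x).
Since both observations come from the same component, the likelihood for component k is f_k(x₁)·f_k(x₂).
  f_A = [(1/(0.56·√(2π)))·exp(−(2.0−0.93)²/(2·0.56²)) = 0.712397·exp(-1.82541) = 0.114803] × [0.000768621] = 8.82403e-05
  f_B = [(1/(0.75·√(2π)))·exp(−(2.0−1.51)²/(2·0.75²)) = 0.531923·exp(-0.21342) = 0.429695] × [0.0739269] = 0.031766
  f_C = [(1/(0.40·√(2π)))·exp(−(2.0−2.76)²/(2·0.40²)) = 0.997356·exp(-1.80500) = 0.16404] × [0.833062] = 0.136655
  f_D = [(1/(0.73·√(2π)))·exp(−(2.0−3.44)²/(2·0.73²)) = 0.546496·exp(-1.94558) = 0.0780966] × [0.455721] = 0.0355902
Prior × likelihood for each component:
  π_A·f_A = 0.09 × 8.82403e-05 = 7.94163e-06
  π_B·f_B = 0.25 × 0.031766 = 0.00794151
  π_C·f_C = 0.55 × 0.136655 = 0.0751603
  π_D·f_D = 0.11 × 0.0355902 = 0.00391493
Evidence: 7.94163e-06 + 0.00794151 + 0.0751603 + 0.00391493 = 0.0870246
P(Class C | x) = 0.0751603 / 0.0870246 ≈ 0.8637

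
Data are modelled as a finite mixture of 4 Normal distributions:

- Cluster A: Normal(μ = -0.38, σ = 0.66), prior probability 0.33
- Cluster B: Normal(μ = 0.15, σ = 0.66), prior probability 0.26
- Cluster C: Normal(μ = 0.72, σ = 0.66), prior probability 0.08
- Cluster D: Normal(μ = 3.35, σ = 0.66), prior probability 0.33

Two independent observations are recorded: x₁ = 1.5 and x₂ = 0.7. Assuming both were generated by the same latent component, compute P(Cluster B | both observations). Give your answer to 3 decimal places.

0.355

Posterior ∝ prior × likelihood, so P(k | x) ∝ π_k f_k(x); normalise over all components.
Since both observations come from the same component, the likelihood for component k is f_k(x₁)·f_k(x₂).
  p_A = [(1/(0.66·√(2π)))·exp(−(1.5−-0.38)²/(2·0.66²)) = 0.604458·exp(-4.05693) = 0.0104583] × [0.158458] = 0.00165721
  p_B = [(1/(0.66·√(2π)))·exp(−(1.5−0.15)²/(2·0.66²)) = 0.604458·exp(-2.09194) = 0.0746186] × [0.427139] = 0.0318725
  p_C = [(1/(0.66·√(2π)))·exp(−(1.5−0.72)²/(2·0.66²)) = 0.604458·exp(-0.69835) = 0.300662] × [0.604181] = 0.181654
  p_D = [(1/(0.66·√(2π)))·exp(−(1.5−3.35)²/(2·0.66²)) = 0.604458·exp(-3.92849) = 0.0118917] × [0.000190827] = 2.26926e-06
Weight by the priors:
  π_A·p_A = 0.33 × 0.00165721 = 0.000546878
  π_B·p_B = 0.26 × 0.0318725 = 0.00828686
  π_C·p_C = 0.08 × 0.181654 = 0.0145323
  π_D·p_D = 0.33 × 2.26926e-06 = 7.48856e-07
Sum: 0.000546878 + 0.00828686 + 0.0145323 + 7.48856e-07 = 0.0233668
So the posterior for Cluster B is 0.00828686 / 0.0233668 ≈ 0.355.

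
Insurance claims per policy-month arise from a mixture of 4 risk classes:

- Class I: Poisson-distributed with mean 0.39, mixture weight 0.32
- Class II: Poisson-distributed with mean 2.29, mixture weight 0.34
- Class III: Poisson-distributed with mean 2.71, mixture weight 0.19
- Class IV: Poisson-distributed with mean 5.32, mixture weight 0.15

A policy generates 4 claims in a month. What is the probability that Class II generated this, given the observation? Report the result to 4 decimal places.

0.4262

Posterior ∝ prior × likelihood, so P(k | x) ∝ π_k f_k(x); normalise over all components.
Evaluate each component's likelihood at the observed value:
  p_I = 0.000652638
  p_II = 0.116037
  p_III = 0.14953
  p_IV = 0.163301
Prior × likelihood for each component:
  π_I·p_I = 0.32 × 0.000652638 = 0.000208844
  π_II·p_II = 0.34 × 0.116037 = 0.0394526
  π_III·p_III = 0.19 × 0.14953 = 0.0284107
  π_IV·p_IV = 0.15 × 0.163301 = 0.0244951
Normaliser: 0.000208844 + 0.0394526 + 0.0284107 + 0.0244951 = 0.0925672
So the posterior for Class II is 0.0394526 / 0.0925672 ≈ 0.4262.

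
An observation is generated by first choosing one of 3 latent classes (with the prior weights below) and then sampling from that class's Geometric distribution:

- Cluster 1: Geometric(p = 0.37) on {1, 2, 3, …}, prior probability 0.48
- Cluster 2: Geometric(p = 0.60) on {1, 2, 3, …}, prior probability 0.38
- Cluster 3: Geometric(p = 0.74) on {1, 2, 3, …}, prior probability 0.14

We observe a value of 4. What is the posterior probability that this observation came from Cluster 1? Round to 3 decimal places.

Apply Bayes' rule: the posterior for each component is proportional to its prior times its likelihood at x.
Component likelihoods at x = 4:
  f_1 = 0.0925174
  f_2 = 0.0384
  f_3 = 0.0130062
Multiply by the mixture weights:
  P(Z=1)·f_1 = 0.48 × 0.0925174 = 0.0444083
  P(Z=2)·f_2 = 0.38 × 0.0384 = 0.014592
  P(Z=3)·f_3 = 0.14 × 0.0130062 = 0.00182087
Marginal: 0.0444083 + 0.014592 + 0.00182087 = 0.0608212
P(Cluster 1 | data) = 0.0444083 / 0.0608212 ≈ 0.730

0.730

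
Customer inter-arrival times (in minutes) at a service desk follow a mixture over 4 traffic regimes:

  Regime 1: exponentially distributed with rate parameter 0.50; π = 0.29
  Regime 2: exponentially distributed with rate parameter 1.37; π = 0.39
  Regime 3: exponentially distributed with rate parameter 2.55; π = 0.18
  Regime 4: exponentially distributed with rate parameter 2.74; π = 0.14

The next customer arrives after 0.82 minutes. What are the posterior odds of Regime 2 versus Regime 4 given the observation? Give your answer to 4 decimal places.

Posterior odds = (w_i f_i(x)) / (w_j f_j(x)); the normalising sum cancels.
Evaluate each component's likelihood at the observed value:
  f_1 = 0.331825
  f_2 = 0.445486
  f_3 = 0.315087
  f_4 = 0.289719
0.17374 / 0.0405607 ≈ 4.2834

4.2834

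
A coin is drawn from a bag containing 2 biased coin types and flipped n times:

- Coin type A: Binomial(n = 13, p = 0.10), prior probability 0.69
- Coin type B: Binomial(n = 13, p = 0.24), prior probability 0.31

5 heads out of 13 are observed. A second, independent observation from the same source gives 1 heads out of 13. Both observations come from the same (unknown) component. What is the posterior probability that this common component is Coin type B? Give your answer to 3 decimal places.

0.745

P(component k | x) = π_k·f_k(x) / marginal(x), where marginal(x) = Σ_j π_j·f_j(x).
Since both observations come from the same component, the likelihood for component k is f_k(x₁)·f_k(x₂).
  p_A = [0.00554011] × [0.367158] = 0.0020341
  p_B = [0.114063] × [0.115856] = 0.0132148
Prior × likelihood for each component:
  π_A·p_A = 0.69 × 0.0020341 = 0.00140353
  π_B·p_B = 0.31 × 0.0132148 = 0.00409659
Marginal: 0.00140353 + 0.00409659 = 0.00550012
P(Coin type B | x₁, x₂) ≈ 0.745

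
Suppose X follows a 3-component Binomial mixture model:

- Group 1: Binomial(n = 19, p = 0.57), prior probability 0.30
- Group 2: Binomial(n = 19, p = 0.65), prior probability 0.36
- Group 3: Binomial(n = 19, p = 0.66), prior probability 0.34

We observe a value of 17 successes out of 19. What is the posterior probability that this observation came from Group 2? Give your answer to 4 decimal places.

0.4366

P(component k | x) = π_k·f_k(x) / marginal(x), where marginal(x) = Σ_j π_j·f_j(x).
Component likelihoods at x = 17 successes out of 19:
  L_1 = C(19,17)·0.57^17·0.43^2 = 171·7.07738e-05·0.1849 = 0.00223772
  L_2 = C(19,17)·0.65^17·0.35^2 = 171·0.000659974·0.1225 = 0.0138248
  L_3 = C(19,17)·0.66^17·0.34^2 = 171·0.000855553·0.1156 = 0.0169122
Unnormalised posteriors:
  π_1·L_1 = 0.30 × 0.00223772 = 0.000671316
  π_2·L_2 = 0.36 × 0.0138248 = 0.00497693
  π_3·L_3 = 0.34 × 0.0169122 = 0.00575016
Normaliser: 0.000671316 + 0.00497693 + 0.00575016 = 0.0113984
P(Group 2 | the observation) ≈ 0.4366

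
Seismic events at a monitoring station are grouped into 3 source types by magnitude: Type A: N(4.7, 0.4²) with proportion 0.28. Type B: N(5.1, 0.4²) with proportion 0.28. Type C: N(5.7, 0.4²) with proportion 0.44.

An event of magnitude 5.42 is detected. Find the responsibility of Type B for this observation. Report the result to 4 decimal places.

0.3371

By Bayes' theorem, P(k | x) = P(Z=k) f_k(x) / Σ_j P(Z=j) f_j(x).
Evaluate each component's likelihood at the observed value:
  f_A = 0.197375
  f_B = 0.724229
  f_C = 0.780635
Unnormalised posteriors:
  P(Z=A)·f_A = 0.28 × 0.197375 = 0.0552651
  P(Z=B)·f_B = 0.28 × 0.724229 = 0.202784
  P(Z=C)·f_C = 0.44 × 0.780635 = 0.343479
Marginal: 0.0552651 + 0.202784 + 0.343479 = 0.601529
P(Type B | the observation) ≈ 0.3371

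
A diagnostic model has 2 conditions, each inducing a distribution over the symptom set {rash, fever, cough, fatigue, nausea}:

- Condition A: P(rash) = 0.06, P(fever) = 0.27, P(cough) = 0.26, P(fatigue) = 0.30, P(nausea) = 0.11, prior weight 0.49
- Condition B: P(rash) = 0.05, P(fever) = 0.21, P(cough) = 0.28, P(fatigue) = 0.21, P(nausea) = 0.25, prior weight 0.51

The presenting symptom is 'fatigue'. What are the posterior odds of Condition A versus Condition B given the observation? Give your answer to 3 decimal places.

Since P(k|x) ∝ w_k f_k(x), the posterior odds are w_i f_i(x) / (w_j f_j(x)).
Categorical probabilities:
  p_A = 0.3
  p_B = 0.21
Odds = (0.49/0.51) × (0.3/0.21) = 0.960784 × 1.42857 ≈ 1.373

1.373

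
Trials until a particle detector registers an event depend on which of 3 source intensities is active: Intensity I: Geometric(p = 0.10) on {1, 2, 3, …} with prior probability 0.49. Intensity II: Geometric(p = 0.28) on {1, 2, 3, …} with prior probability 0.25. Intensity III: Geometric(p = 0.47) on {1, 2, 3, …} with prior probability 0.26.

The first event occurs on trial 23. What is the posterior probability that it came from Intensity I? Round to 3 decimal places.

By Bayes' theorem, P(k | x) = P(Z=k) f_k(x) / Σ_j P(Z=j) f_j(x).
Evaluate each component's likelihood at the observed value:
  f_I = 0.00984771
  f_II = 0.000203457
  f_III = 4.03801e-07
Weight by the priors:
  P(Z=I)·f_I = 0.49 × 0.00984771 = 0.00482538
  P(Z=II)·f_II = 0.25 × 0.000203457 = 5.08643e-05
  P(Z=III)·f_III = 0.26 × 4.03801e-07 = 1.04988e-07
Marginal: 0.00482538 + 5.08643e-05 + 1.04988e-07 = 0.00487635
Responsibility of Intensity I: 0.00482538 / 0.00487635 ≈ 0.990

0.990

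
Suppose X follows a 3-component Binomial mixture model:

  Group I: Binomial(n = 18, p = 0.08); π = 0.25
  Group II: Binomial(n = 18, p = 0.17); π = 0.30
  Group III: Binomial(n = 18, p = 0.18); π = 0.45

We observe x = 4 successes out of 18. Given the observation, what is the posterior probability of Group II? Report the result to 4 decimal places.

The responsibility of component k is π_k f_k(x) divided by Σ_j π_j f_j(x).
Binomial probabilities:
  L_I = 0.0390042
  L_II = 0.188196
  L_III = 0.199621
Prior × likelihood for each component:
  π_I·L_I = 0.25 × 0.0390042 = 0.00975104
  π_II·L_II = 0.30 × 0.188196 = 0.0564588
  π_III·L_III = 0.45 × 0.199621 = 0.0898293
Sum: 0.00975104 + 0.0564588 + 0.0898293 = 0.156039
P(Group II | x) = 0.0564588 / 0.156039 ≈ 0.3618

0.3618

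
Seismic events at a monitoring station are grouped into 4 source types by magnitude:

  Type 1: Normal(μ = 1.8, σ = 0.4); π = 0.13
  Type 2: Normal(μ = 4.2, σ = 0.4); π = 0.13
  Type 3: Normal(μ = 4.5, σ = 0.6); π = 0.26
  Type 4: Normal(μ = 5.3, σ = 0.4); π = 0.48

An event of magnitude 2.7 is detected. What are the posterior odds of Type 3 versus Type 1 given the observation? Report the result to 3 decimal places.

Only the two components matter; the odds are (P(Z=i) f_i(x)) / (P(Z=j) f_j(x)).
Component likelihoods at x = 2.7:
  f_1 = (1/(0.4·√(2π)))·exp(−(2.7−1.8)²/(2·0.4²)) = 0.997356·exp(-2.53125) = 0.0793491
  f_2 = (1/(0.4·√(2π)))·exp(−(2.7−4.2)²/(2·0.4²)) = 0.997356·exp(-7.03125) = 0.000881489
  f_3 = (1/(0.6·√(2π)))·exp(−(2.7−4.5)²/(2·0.6²)) = 0.664904·exp(-4.50000) = 0.00738641
  f_4 = (1/(0.4·√(2π)))·exp(−(2.7−5.3)²/(2·0.4²)) = 0.997356·exp(-21.12500) = 6.67389e-10
Odds = (0.26/0.13) × (0.00738641/0.0793491) = 2 × 0.0930875 ≈ 0.186

0.186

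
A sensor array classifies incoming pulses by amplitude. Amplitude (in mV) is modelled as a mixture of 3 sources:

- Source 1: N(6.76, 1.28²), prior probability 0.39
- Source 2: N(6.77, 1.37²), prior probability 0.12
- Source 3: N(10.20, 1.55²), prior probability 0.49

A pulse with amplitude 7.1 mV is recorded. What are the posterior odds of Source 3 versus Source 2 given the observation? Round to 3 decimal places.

Posterior odds = (π_i f_i(x)) / (π_j f_j(x)); the normalising sum cancels.
Normal densities:
  p_1 = 0.30087
  p_2 = 0.282872
  p_3 = 0.0348329
Posterior odds = (π_3·p_3) / (π_2·p_2) = (0.49·0.0348329) / (0.12·0.282872) = 0.0170681 / 0.0339447 ≈ 0.503

0.503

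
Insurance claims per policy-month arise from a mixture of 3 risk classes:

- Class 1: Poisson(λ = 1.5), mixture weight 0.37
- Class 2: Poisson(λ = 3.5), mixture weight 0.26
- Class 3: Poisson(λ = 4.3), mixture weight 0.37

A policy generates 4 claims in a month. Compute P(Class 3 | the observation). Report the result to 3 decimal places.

0.518

The responsibility of component k is P(Z=k) f_k(x) divided by Σ_j P(Z=j) f_j(x).
Evaluate each component's likelihood at the observed value:
  L_1 = 0.0470665
  L_2 = 0.188812
  L_3 = 0.193284
Weight by the priors:
  P(Z=1)·L_1 = 0.37 × 0.0470665 = 0.0174146
  P(Z=2)·L_2 = 0.26 × 0.188812 = 0.0490912
  P(Z=3)·L_3 = 0.37 × 0.193284 = 0.0715151
Evidence: 0.0174146 + 0.0490912 + 0.0715151 = 0.138021
So the posterior for Class 3 is 0.0715151 / 0.138021 ≈ 0.518.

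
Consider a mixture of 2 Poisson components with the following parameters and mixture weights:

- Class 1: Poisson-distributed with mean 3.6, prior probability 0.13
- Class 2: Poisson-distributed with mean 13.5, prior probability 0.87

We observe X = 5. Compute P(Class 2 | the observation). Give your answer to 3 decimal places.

0.199

P(component k | x) = P(Z=k)·f_k(x) / marginal(x), where marginal(x) = Σ_j P(Z=j)·f_j(x).
Evaluate each component's likelihood at the observed value:
  p_1 = e^(−3.6)·3.6^5/5! = 0.13768
  p_2 = e^(−13.5)·13.5^5/5! = 0.00512286
Weight by the priors:
  P(Z=1)·p_1 = 0.13 × 0.13768 = 0.0178984
  P(Z=2)·p_2 = 0.87 × 0.00512286 = 0.00445688
Normaliser: 0.0178984 + 0.00445688 = 0.0223553
Responsibility of Class 2: 0.00445688 / 0.0223553 ≈ 0.199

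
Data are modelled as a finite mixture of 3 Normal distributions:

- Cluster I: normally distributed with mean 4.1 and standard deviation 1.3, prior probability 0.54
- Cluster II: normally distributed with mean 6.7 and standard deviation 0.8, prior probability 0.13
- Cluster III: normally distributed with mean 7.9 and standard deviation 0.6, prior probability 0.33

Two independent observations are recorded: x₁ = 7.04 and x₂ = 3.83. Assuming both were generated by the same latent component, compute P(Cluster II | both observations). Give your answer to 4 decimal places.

0.0121

P(component k | x) = P(Z=k)·f_k(x) / marginal(x), where marginal(x) = Σ_j P(Z=j)·f_j(x).
Since both observations come from the same component, the likelihood for component k is f_k(x₁)·f_k(x₂).
  p_I = [(1/(1.3·√(2π)))·exp(−(7.04−4.1)²/(2·1.3²)) = 0.306879·exp(-2.55728) = 0.0237878] × [0.300331] = 0.00714422
  p_II = [(1/(0.8·√(2π)))·exp(−(7.04−6.7)²/(2·0.8²)) = 0.498678·exp(-0.09031) = 0.455615] × [0.000800021] = 0.000364501
  p_III = [(1/(0.6·√(2π)))·exp(−(7.04−7.9)²/(2·0.6²)) = 0.664904·exp(-1.02722) = 0.238036] × [6.77689e-11] = 1.61314e-11
Multiply by the mixture weights:
  P(Z=I)·p_I = 0.54 × 0.00714422 = 0.00385788
  P(Z=II)·p_II = 0.13 × 0.000364501 = 4.73852e-05
  P(Z=III)·p_III = 0.33 × 1.61314e-11 = 5.32336e-12
Marginal: 0.00385788 + 4.73852e-05 + 5.32336e-12 = 0.00390526
P(Cluster II | x) ≈ 0.0121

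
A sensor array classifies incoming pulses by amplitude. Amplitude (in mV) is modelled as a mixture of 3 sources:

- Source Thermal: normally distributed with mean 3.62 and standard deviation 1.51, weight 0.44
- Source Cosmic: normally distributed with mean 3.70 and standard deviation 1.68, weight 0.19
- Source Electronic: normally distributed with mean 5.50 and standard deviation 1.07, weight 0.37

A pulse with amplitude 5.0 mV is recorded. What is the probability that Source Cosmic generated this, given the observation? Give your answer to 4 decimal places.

0.1431

The responsibility of component k is π_k f_k(x) divided by Σ_j π_j f_j(x).
Normal densities:
  f_Thermal = (1/(1.51·√(2π)))·exp(−(5.0−3.62)²/(2·1.51²)) = 0.264200·exp(-0.41761) = 0.174007
  f_Cosmic = (1/(1.68·√(2π)))·exp(−(5.0−3.70)²/(2·1.68²)) = 0.237466·exp(-0.29939) = 0.176026
  f_Electronic = (1/(1.07·√(2π)))·exp(−(5.0−5.50)²/(2·1.07²)) = 0.372843·exp(-0.10918) = 0.33428
Unnormalised posteriors:
  π_Thermal·f_Thermal = 0.44 × 0.174007 = 0.076563
  π_Cosmic·f_Cosmic = 0.19 × 0.176026 = 0.033445
  π_Electronic·f_Electronic = 0.37 × 0.33428 = 0.123684
Marginal: 0.076563 + 0.033445 + 0.123684 = 0.233691
P(Source Cosmic | 5.0 mV) ≈ 0.1431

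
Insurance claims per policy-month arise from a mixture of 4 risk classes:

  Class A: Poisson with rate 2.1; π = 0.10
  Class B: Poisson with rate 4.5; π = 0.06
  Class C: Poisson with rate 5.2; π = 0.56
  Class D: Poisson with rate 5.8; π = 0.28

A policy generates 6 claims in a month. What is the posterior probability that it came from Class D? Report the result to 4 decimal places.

0.3229

Posterior ∝ prior × likelihood, so P(k | x) ∝ P(Z=k) f_k(x); normalise over all components.
Component likelihoods at x = 6 claims:
  p_A = e^(−2.1)·2.1^6/6! = 0.014587
  p_B = e^(−4.5)·4.5^6/6! = 0.12812
  p_C = e^(−5.2)·5.2^6/6! = 0.15148
  p_D = e^(−5.8)·5.8^6/6! = 0.160076
Prior × likelihood for each component:
  P(Z=A)·p_A = 0.10 × 0.014587 = 0.0014587
  P(Z=B)·p_B = 0.06 × 0.12812 = 0.00768721
  P(Z=C)·p_C = 0.56 × 0.15148 = 0.084829
  P(Z=D)·p_D = 0.28 × 0.160076 = 0.0448214
Marginal: 0.0014587 + 0.00768721 + 0.084829 + 0.0448214 = 0.138796
Responsibility of Class D: 0.0448214 / 0.138796 ≈ 0.3229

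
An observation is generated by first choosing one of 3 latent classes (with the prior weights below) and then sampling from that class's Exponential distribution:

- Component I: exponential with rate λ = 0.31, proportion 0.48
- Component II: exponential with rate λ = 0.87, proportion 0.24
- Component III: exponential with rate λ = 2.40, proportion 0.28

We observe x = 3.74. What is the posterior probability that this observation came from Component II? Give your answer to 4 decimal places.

0.1471

P(component k | x) = w_k·f_k(x) / marginal(x), where marginal(x) = Σ_j w_j·f_j(x).
Evaluate each component's likelihood at the observed value:
  L_I = 0.097239
  L_II = 0.0336056
  L_III = 0.000303378
Multiply by the mixture weights:
  w_I·L_I = 0.48 × 0.097239 = 0.0466747
  w_II·L_II = 0.24 × 0.0336056 = 0.00806535
  w_III·L_III = 0.28 × 0.000303378 = 8.49458e-05
Evidence: 0.0466747 + 0.00806535 + 8.49458e-05 = 0.054825
P(Component II | data) ≈ 0.1471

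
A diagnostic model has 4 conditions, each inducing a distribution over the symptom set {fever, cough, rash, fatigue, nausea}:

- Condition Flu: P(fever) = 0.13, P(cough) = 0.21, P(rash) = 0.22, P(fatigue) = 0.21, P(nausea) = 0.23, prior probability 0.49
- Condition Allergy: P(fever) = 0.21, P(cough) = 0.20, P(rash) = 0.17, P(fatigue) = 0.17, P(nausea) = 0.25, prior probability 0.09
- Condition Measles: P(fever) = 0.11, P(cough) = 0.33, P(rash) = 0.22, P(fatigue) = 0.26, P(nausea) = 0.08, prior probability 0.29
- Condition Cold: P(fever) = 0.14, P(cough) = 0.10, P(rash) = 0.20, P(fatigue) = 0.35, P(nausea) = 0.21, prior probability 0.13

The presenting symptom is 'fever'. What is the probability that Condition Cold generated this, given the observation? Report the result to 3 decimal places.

0.137

P(component k | x) = P(Z=k)·f_k(x) / marginal(x), where marginal(x) = Σ_j P(Z=j)·f_j(x).
Evaluate each component's likelihood at the observed value:
  f_Flu = P(fever | comp) = 0.13
  f_Allergy = P(fever | comp) = 0.21
  f_Measles = P(fever | comp) = 0.11
  f_Cold = P(fever | comp) = 0.14
Weight by the priors:
  P(Z=Flu)·f_Flu = 0.49 × 0.13 = 0.0637
  P(Z=Allergy)·f_Allergy = 0.09 × 0.21 = 0.0189
  P(Z=Measles)·f_Measles = 0.29 × 0.11 = 0.0319
  P(Z=Cold)·f_Cold = 0.13 × 0.14 = 0.0182
Normaliser: 0.0637 + 0.0189 + 0.0319 + 0.0182 = 0.1327
So the posterior for Condition Cold is 0.0182 / 0.1327 ≈ 0.137.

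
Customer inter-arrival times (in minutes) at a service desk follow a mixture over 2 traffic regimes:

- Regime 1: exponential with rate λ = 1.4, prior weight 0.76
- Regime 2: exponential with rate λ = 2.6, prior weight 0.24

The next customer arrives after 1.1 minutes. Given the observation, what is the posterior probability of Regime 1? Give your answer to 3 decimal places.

0.865

By Bayes' theorem, P(k | x) = π_k f_k(x) / Σ_j π_j f_j(x).
Evaluate each component's likelihood at the observed value:
  p_1 = 1.4·e^(−1.4·1.1) = 1.4·e^(−1.5400) = 0.300134
  p_2 = 2.6·e^(−2.6·1.1) = 2.6·e^(−2.8600) = 0.148899
Unnormalised posteriors:
  π_1·p_1 = 0.76 × 0.300134 = 0.228101
  π_2·p_2 = 0.24 × 0.148899 = 0.0357357
Sum: 0.228101 + 0.0357357 = 0.263837
Responsibility of Regime 1: 0.228101 / 0.263837 ≈ 0.865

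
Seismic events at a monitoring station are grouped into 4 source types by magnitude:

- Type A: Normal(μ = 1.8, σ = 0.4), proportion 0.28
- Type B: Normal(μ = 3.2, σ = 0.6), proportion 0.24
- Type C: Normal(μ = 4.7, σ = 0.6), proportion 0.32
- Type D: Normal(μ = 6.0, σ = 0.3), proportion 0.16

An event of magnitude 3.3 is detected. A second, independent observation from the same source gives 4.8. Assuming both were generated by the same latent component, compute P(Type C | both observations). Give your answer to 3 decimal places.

0.754

The responsibility of component k is P(Z=k) f_k(x) divided by Σ_j P(Z=j) f_j(x).
Since both observations come from the same component, the likelihood for component k is f_k(x₁)·f_k(x₂).
  p_A = [(1/(0.4·√(2π)))·exp(−(3.3−1.8)²/(2·0.4²)) = 0.997356·exp(-7.03125) = 0.000881489] × [6.0858e-13] = 5.36457e-16
  p_B = [(1/(0.6·√(2π)))·exp(−(3.3−3.2)²/(2·0.6²)) = 0.664904·exp(-0.01389) = 0.655733] × [0.0189933] = 0.0124545
  p_C = [(1/(0.6·√(2π)))·exp(−(3.3−4.7)²/(2·0.6²)) = 0.664904·exp(-2.72222) = 0.0437031] × [0.655733] = 0.0286576
  p_D = [(1/(0.3·√(2π)))·exp(−(3.3−6.0)²/(2·0.3²)) = 1.329808·exp(-40.50000) = 3.42659e-18] × [0.000446101] = 1.5286e-21
Multiply by the mixture weights:
  P(Z=A)·p_A = 0.28 × 5.36457e-16 = 1.50208e-16
  P(Z=B)·p_B = 0.24 × 0.0124545 = 0.00298909
  P(Z=C)·p_C = 0.32 × 0.0286576 = 0.00917043
  P(Z=D)·p_D = 0.16 × 1.5286e-21 = 2.44577e-22
Marginal: 1.50208e-16 + 0.00298909 + 0.00917043 + 2.44577e-22 = 0.0121595
P(Type C | x₁,x₂) = 0.00917043 / 0.0121595 ≈ 0.754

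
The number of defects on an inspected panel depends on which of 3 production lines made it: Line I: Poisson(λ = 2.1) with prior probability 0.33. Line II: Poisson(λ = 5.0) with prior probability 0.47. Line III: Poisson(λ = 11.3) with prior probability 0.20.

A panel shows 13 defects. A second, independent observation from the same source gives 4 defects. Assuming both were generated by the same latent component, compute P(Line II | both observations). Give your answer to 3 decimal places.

0.400

The responsibility of component k is P(Z=k) f_k(x) divided by Σ_j P(Z=j) f_j(x).
Since both observations come from the same component, the likelihood for component k is f_k(x₁)·f_k(x₂).
  f_I = [3.03775e-07] × [0.099231] = 3.01439e-08
  f_II = [0.00132086] × [0.175467] = 0.000231768
  f_III = [0.0973222] × [0.00840572] = 0.000818063
Multiply by the mixture weights:
  P(Z=I)·f_I = 0.33 × 3.01439e-08 = 9.94749e-09
  P(Z=II)·f_II = 0.47 × 0.000231768 = 0.000108931
  P(Z=III)·f_III = 0.20 × 0.000818063 = 0.000163613
Evidence: 9.94749e-09 + 0.000108931 + 0.000163613 = 0.000272554
P(Line II | x₁, x₂) ≈ 0.400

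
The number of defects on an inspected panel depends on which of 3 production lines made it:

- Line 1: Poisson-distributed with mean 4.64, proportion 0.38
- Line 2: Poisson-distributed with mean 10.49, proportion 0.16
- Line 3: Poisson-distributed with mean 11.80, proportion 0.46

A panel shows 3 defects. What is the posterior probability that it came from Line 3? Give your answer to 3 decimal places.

Posterior ∝ prior × likelihood, so P(k | x) ∝ w_k f_k(x); normalise over all components.
Component likelihoods at x = 3 defects:
  L_1 = e^(−4.64)·4.64^3/3! = 0.160796
  L_2 = e^(−10.49)·10.49^3/3! = 0.00535089
  L_3 = e^(−11.80)·11.80^3/3! = 0.00205504
Multiply by the mixture weights:
  w_1·L_1 = 0.38 × 0.160796 = 0.0611026
  w_2·L_2 = 0.16 × 0.00535089 = 0.000856143
  w_3·L_3 = 0.46 × 0.00205504 = 0.000945318
Normaliser: 0.0611026 + 0.000856143 + 0.000945318 = 0.0629041
So the posterior for Line 3 is 0.000945318 / 0.0629041 ≈ 0.015.

0.015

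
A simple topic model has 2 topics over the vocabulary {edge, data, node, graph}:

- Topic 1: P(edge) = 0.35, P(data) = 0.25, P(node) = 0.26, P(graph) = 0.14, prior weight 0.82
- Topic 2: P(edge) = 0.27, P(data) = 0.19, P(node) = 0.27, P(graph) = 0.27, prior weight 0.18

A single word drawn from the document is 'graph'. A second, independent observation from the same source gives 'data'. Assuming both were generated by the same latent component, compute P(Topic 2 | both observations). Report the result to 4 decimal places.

0.2434

Posterior ∝ prior × likelihood, so P(k | x) ∝ w_k f_k(x); normalise over all components.
Since both observations come from the same component, the likelihood for component k is f_k(x₁)·f_k(x₂).
  p_1 = [P(graph | comp) = 0.14] × [0.25] = 0.035
  p_2 = [P(graph | comp) = 0.27] × [0.19] = 0.0513
Prior × likelihood for each component:
  w_1·p_1 = 0.82 × 0.035 = 0.0287
  w_2·p_2 = 0.18 × 0.0513 = 0.009234
Marginal: 0.0287 + 0.009234 = 0.037934
P(Topic 2 | data) ≈ 0.2434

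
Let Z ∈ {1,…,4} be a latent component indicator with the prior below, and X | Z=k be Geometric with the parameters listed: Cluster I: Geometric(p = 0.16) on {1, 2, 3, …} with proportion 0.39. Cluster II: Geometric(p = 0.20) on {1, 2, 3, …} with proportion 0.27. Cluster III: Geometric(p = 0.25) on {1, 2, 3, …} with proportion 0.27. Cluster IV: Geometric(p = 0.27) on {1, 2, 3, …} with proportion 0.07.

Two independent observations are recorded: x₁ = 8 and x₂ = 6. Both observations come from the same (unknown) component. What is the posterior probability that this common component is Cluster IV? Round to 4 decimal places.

Apply Bayes' rule: the posterior for each component is proportional to its prior times its likelihood at x.
Since both observations come from the same component, the likelihood for component k is f_k(x₁)·f_k(x₂).
  L_I = [0.16·(1−0.16)^7 = 0.16·0.29509 = 0.0472145] × [0.0669139] = 0.0031593
  L_II = [0.20·(1−0.20)^7 = 0.20·0.209715 = 0.041943] × [0.065536] = 0.00274878
  L_III = [0.25·(1−0.25)^7 = 0.25·0.133484 = 0.033371] × [0.0593262] = 0.00197977
  L_IV = [0.27·(1−0.27)^7 = 0.27·0.110474 = 0.029828] × [0.0559729] = 0.00166956
Prior × likelihood for each component:
  w_I·L_I = 0.39 × 0.0031593 = 0.00123213
  w_II·L_II = 0.27 × 0.00274878 = 0.00074217
  w_III·L_III = 0.27 × 0.00197977 = 0.000534538
  w_IV·L_IV = 0.07 × 0.00166956 = 0.000116869
Denominator: 0.00123213 + 0.00074217 + 0.000534538 + 0.000116869 = 0.00262571
So the posterior for Cluster IV is 0.000116869 / 0.00262571 ≈ 0.0445.

0.0445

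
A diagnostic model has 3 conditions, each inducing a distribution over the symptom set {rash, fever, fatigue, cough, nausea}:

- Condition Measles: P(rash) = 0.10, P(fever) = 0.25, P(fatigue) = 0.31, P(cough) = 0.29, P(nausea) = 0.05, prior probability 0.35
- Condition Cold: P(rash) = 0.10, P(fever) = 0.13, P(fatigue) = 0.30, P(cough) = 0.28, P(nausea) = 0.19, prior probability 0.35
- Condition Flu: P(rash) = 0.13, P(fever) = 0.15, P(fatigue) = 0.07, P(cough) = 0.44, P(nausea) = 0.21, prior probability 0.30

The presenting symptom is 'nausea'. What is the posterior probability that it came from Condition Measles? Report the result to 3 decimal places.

Apply Bayes' rule: the posterior for each component is proportional to its prior times its likelihood at x.
Component likelihoods at x = 'nausea':
  p_Measles = 0.05
  p_Cold = 0.19
  p_Flu = 0.21
Weight by the priors:
  w_Measles·p_Measles = 0.35 × 0.05 = 0.0175
  w_Cold·p_Cold = 0.35 × 0.19 = 0.0665
  w_Flu·p_Flu = 0.30 × 0.21 = 0.063
Marginal: 0.0175 + 0.0665 + 0.063 = 0.147
P(Condition Measles | x) ≈ 0.119

0.119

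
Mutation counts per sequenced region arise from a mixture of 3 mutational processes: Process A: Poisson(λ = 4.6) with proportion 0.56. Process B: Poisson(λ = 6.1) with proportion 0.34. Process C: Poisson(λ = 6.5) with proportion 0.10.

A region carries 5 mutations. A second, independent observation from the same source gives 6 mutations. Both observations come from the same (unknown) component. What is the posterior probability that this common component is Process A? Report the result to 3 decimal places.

Apply Bayes' rule: the posterior for each component is proportional to its prior times its likelihood at x.
Since both observations come from the same component, the likelihood for component k is f_k(x₁)·f_k(x₂).
  p_A = [0.172526] × [0.13227] = 0.0228199
  p_B = [0.15786] × [0.160491] = 0.025335
  p_C = [0.145369] × [0.157483] = 0.0228931
Weight by the priors:
  π_A·p_A = 0.56 × 0.0228199 = 0.0127791
  π_B·p_B = 0.34 × 0.025335 = 0.00861392
  π_C·p_C = 0.10 × 0.0228931 = 0.00228931
Evidence: 0.0127791 + 0.00861392 + 0.00228931 = 0.0236824
So the posterior for Process A is 0.0127791 / 0.0236824 ≈ 0.540.

0.540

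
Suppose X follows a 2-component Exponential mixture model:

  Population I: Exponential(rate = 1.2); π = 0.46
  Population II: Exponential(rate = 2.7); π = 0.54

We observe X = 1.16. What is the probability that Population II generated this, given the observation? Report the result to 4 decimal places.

0.3168

By Bayes' theorem, P(k | x) = P(Z=k) f_k(x) / Σ_j P(Z=j) f_j(x).
Exponential densities:
  p_I = 0.298293
  p_II = 0.117802
Multiply by the mixture weights:
  P(Z=I)·p_I = 0.46 × 0.298293 = 0.137215
  P(Z=II)·p_II = 0.54 × 0.117802 = 0.0636132
Sum: 0.137215 + 0.0636132 = 0.200828
P(Population II | data) = 0.0636132 / 0.200828 ≈ 0.3168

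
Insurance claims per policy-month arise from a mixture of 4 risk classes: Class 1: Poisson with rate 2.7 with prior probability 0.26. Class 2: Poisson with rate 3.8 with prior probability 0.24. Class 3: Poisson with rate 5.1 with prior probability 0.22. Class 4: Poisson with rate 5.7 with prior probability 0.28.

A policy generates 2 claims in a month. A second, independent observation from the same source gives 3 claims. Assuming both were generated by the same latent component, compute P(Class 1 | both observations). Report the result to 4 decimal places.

The responsibility of component k is π_k f_k(x) divided by Σ_j π_j f_j(x).
Since both observations come from the same component, the likelihood for component k is f_k(x₁)·f_k(x₂).
  p_1 = [0.244964] × [0.220468] = 0.0540067
  p_2 = [0.161517] × [0.204588] = 0.0330445
  p_3 = [0.0792882] × [0.13479] = 0.0106872
  p_4 = [0.0543552] × [0.103275] = 0.00561353
Weight by the priors:
  π_1·p_1 = 0.26 × 0.0540067 = 0.0140417
  π_2·p_2 = 0.24 × 0.0330445 = 0.00793067
  π_3·p_3 = 0.22 × 0.0106872 = 0.00235119
  π_4·p_4 = 0.28 × 0.00561353 = 0.00157179
Sum: 0.0140417 + 0.00793067 + 0.00235119 + 0.00157179 = 0.0258954
Responsibility of Class 1: 0.0140417 / 0.0258954 ≈ 0.5422

0.5422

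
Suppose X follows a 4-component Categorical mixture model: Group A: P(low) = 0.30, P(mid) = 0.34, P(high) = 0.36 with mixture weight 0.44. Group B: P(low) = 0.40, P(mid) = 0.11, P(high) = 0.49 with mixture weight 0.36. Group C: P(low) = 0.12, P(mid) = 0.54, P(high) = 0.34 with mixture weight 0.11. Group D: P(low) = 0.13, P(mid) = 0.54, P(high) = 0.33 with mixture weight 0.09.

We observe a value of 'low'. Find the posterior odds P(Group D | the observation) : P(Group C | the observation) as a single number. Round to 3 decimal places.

Only the two components matter; the odds are (P(Z=i) f_i(x)) / (P(Z=j) f_j(x)).
Component likelihoods at x = 'low':
  f_A = P(low | comp) = 0.30
  f_B = P(low | comp) = 0.40
  f_C = P(low | comp) = 0.12
  f_D = P(low | comp) = 0.13
0.0117 / 0.0132 ≈ 0.886

0.886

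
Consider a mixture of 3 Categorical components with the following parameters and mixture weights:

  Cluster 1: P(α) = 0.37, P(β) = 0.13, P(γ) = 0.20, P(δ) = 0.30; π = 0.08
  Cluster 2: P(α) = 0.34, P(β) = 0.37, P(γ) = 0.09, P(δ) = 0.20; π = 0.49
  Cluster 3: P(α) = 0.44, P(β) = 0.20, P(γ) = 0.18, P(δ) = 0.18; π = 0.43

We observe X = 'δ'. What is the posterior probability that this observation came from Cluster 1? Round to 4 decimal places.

Posterior ∝ prior × likelihood, so P(k | x) ∝ P(Z=k) f_k(x); normalise over all components.
Component likelihoods at x = 'δ':
  p_1 = 0.3
  p_2 = 0.2
  p_3 = 0.18
Unnormalised posteriors:
  P(Z=1)·p_1 = 0.08 × 0.3 = 0.024
  P(Z=2)·p_2 = 0.49 × 0.2 = 0.098
  P(Z=3)·p_3 = 0.43 × 0.18 = 0.0774
Denominator: 0.024 + 0.098 + 0.0774 = 0.1994
P(Cluster 1 | x) ≈ 0.1204

0.1204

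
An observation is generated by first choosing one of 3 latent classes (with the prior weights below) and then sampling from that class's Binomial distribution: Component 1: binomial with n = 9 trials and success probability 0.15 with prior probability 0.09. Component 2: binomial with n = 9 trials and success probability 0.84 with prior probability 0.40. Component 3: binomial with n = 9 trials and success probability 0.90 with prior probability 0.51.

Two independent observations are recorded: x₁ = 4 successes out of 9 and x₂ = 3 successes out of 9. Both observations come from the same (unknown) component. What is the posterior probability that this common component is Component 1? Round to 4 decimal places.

0.9919

The responsibility of component k is π_k f_k(x) divided by Σ_j π_j f_j(x).
Since both observations come from the same component, the likelihood for component k is f_k(x₁)·f_k(x₂).
  f_1 = [C(9,4)·0.15^4·0.85^5 = 126·0.00050625·0.443705 = 0.0283029] × [0.106922] = 0.00302619
  f_2 = [C(9,4)·0.84^4·0.16^5 = 126·0.497871·0.000104858 = 0.00657791] × [0.00083529] = 5.49446e-06
  f_3 = [C(9,4)·0.90^4·0.10^5 = 126·0.6561·1e-05 = 0.000826686] × [6.1236e-05] = 5.06229e-08
Multiply by the mixture weights:
  π_1·f_1 = 0.09 × 0.00302619 = 0.000272357
  π_2·f_2 = 0.40 × 5.49446e-06 = 2.19778e-06
  π_3·f_3 = 0.51 × 5.06229e-08 = 2.58177e-08
Evidence: 0.000272357 + 2.19778e-06 + 2.58177e-08 = 0.000274581
P(Component 1 | x₁, x₂) ≈ 0.9919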